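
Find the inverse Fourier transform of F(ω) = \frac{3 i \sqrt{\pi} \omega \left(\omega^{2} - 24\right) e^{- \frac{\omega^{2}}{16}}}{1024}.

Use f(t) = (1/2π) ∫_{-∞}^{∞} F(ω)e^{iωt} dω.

f(t) = 3 t^{3} e^{- 4 t^{2}}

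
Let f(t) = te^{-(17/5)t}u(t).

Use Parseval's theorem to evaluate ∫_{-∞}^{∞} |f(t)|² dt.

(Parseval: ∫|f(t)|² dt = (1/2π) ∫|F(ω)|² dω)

∫|f(t)|² dt = \frac{125}{19652}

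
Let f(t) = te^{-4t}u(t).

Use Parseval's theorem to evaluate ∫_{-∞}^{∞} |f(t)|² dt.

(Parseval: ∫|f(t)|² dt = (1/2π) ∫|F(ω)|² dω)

∫|f(t)|² dt = \frac{1}{256}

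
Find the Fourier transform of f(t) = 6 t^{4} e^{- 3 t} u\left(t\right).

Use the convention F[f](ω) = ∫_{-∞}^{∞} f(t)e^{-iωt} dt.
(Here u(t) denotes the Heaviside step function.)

F(ω) = \frac{144}{\left(i \omega + 3\right)^{5}}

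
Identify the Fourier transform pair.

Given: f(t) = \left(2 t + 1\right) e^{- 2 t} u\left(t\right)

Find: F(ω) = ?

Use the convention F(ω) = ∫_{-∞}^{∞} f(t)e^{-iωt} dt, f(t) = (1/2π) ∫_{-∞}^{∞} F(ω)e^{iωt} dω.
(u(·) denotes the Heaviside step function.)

F(ω) = \frac{- i \omega - 4}{\omega^{2} - 4 i \omega - 4}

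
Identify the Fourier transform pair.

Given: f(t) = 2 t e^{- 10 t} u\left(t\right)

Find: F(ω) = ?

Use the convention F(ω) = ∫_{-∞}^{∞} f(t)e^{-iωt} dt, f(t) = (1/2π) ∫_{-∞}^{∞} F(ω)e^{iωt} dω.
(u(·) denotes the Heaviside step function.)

F(ω) = \frac{2}{\left(i \omega + 10\right)^{2}}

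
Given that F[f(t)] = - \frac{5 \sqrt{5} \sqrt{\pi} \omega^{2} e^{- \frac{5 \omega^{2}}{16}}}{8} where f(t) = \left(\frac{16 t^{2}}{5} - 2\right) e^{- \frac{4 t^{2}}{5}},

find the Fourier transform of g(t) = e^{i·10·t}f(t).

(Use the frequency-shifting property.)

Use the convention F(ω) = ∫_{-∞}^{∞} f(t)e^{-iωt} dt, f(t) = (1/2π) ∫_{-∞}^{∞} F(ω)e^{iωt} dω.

F[g](ω) = - \frac{5 \sqrt{5} \sqrt{\pi} \left(\omega - 10\right)^{2} e^{- \frac{5 \left(\omega - 10\right)^{2}}{16}}}{8}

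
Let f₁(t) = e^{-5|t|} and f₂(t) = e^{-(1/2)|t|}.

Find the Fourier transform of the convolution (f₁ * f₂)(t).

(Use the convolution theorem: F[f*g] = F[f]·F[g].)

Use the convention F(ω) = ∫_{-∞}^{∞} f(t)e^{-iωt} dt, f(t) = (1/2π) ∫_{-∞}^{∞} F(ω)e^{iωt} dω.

F[f₁*f₂](ω) = \frac{40}{\left(\omega^{2} + 25\right) \left(4 \omega^{2} + 1\right)}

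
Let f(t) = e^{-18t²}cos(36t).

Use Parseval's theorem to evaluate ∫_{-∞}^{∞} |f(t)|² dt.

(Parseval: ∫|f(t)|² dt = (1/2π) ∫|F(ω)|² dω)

∫|f(t)|² dt = \frac{\sqrt{\pi} \left(1 + e^{36}\right)}{12 e^{36}}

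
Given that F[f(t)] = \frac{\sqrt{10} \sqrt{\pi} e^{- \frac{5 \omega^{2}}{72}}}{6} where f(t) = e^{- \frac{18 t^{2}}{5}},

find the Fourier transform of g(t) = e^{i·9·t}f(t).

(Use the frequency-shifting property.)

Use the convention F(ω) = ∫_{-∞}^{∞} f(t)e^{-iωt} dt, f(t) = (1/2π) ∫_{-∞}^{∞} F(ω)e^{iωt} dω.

F[g](ω) = \frac{\sqrt{10} \sqrt{\pi} e^{- \frac{5 \left(\omega - 9\right)^{2}}{72}}}{6}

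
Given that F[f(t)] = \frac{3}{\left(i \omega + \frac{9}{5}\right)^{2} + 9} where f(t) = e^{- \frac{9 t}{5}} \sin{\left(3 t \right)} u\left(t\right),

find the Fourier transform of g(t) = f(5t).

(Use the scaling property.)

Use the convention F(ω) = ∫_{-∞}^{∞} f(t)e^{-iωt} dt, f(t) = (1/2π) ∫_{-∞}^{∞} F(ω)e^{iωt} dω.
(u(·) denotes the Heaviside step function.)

F[g](ω) = \frac{15}{\left(i \omega + 9\right)^{2} + 225}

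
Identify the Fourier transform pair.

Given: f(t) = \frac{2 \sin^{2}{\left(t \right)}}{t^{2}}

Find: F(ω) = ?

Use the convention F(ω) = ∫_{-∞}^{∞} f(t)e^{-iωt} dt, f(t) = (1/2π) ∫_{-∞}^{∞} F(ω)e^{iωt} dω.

F(ω) = \begin{cases} \pi \left(2 - \left|{\omega}\right|\right) & \text{for}\: \omega > -2 \wedge \omega < 2 \\0 & \text{otherwise} \end{cases}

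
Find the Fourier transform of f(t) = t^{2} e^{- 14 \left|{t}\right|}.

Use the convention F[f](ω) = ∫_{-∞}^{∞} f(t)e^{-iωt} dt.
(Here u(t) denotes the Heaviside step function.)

F(ω) = \frac{56 \left(196 - 3 \omega^{2}\right)}{\left(\omega^{2} + 196\right)^{3}}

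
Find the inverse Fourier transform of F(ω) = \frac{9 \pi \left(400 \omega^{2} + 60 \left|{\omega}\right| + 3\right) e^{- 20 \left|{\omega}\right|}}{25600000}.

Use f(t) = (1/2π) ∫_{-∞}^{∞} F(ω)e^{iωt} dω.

f(t) = \frac{9}{\left(t^{2} + 400\right)^{3}}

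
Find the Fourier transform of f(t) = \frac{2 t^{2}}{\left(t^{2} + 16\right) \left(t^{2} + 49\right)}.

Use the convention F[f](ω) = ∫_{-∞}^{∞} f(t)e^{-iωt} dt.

F(ω) = \frac{2 \pi \left(7 - 4 e^{3 \left|{\omega}\right|}\right) e^{- 7 \left|{\omega}\right|}}{33}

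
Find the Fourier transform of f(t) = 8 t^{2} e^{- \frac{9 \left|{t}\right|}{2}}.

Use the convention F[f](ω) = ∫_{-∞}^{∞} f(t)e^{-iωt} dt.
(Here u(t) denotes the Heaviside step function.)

F(ω) = \frac{6912 \left(27 - 4 \omega^{2}\right)}{\left(4 \omega^{2} + 81\right)^{3}}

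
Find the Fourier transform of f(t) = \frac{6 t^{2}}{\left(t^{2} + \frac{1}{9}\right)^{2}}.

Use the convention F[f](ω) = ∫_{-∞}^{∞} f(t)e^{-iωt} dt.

F(ω) = 3 \pi \left(3 - \left|{\omega}\right|\right) e^{- \frac{\left|{\omega}\right|}{3}}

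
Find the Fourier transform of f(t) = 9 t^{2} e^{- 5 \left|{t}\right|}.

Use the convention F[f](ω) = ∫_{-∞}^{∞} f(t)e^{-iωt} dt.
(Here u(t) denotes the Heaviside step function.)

F(ω) = \frac{180 \left(25 - 3 \omega^{2}\right)}{\left(\omega^{2} + 25\right)^{3}}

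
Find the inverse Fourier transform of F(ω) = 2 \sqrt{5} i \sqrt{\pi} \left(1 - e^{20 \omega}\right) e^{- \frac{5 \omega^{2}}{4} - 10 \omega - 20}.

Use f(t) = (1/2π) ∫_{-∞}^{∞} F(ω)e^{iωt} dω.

f(t) = 4 e^{- \frac{t^{2}}{5}} \sin{\left(4 t \right)}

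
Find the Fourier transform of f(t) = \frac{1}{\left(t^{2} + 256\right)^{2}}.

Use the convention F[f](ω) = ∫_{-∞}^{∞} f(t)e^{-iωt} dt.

F(ω) = \frac{\pi \left(16 \left|{\omega}\right| + 1\right) e^{- 16 \left|{\omega}\right|}}{8192}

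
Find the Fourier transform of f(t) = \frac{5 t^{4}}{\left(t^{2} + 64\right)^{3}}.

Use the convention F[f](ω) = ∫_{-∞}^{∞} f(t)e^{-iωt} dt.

F(ω) = \frac{5 \pi \left(64 \omega^{2} - 40 \left|{\omega}\right| + 3\right) e^{- 8 \left|{\omega}\right|}}{64}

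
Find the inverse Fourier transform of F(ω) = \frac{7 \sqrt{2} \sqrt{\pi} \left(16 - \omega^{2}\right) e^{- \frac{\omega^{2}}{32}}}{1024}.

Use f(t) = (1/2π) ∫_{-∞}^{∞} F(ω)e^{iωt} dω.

f(t) = 7 t^{2} e^{- 8 t^{2}}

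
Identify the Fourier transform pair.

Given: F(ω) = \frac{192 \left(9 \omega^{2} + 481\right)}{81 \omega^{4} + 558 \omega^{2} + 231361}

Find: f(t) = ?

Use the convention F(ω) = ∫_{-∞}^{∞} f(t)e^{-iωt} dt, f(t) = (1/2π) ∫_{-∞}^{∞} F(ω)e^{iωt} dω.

f(t) = 2 e^{- \frac{16 \left|{t}\right|}{3}} \cos{\left(5 \left|{t}\right| \right)}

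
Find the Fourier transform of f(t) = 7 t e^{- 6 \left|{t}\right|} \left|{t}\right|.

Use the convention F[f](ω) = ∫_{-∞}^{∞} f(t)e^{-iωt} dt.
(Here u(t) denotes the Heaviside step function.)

F(ω) = \frac{28 i \omega \left(\omega^{2} - 108\right)}{\left(\omega^{2} + 36\right)^{3}}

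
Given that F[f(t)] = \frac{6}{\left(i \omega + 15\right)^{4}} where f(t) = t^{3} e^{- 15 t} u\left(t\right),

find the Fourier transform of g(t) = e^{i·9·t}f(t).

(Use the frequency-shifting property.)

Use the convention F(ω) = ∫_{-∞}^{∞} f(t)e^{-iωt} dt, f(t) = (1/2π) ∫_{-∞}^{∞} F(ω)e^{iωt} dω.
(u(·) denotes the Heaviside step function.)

F[g](ω) = \frac{6}{\left(i \left(\omega - 9\right) + 15\right)^{4}}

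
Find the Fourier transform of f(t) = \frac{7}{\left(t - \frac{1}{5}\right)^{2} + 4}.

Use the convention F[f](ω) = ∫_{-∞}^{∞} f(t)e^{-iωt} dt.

F(ω) = \frac{7 \pi e^{- \frac{i \omega}{5} - 2 \left|{\omega}\right|}}{2}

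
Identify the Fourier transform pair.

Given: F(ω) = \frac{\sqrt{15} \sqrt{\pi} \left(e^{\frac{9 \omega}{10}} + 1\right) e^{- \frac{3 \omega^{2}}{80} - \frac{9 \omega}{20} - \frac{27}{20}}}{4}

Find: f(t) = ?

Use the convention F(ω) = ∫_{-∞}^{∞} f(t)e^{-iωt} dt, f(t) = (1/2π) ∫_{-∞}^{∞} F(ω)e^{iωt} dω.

f(t) = 5 e^{- \frac{20 t^{2}}{3}} \cos{\left(6 t \right)}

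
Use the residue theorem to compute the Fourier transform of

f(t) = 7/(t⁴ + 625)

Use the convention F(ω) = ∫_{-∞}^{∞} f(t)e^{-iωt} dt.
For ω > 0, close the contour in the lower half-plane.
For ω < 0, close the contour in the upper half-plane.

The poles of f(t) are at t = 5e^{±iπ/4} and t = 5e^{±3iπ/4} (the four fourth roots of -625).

Let g(z) = f(z)e^{-iωz}; for large |z| the factor e^{-iωz} decays in the lower half-plane when ω > 0 and in the upper half-plane when ω < 0.

Case ω > 0 (lower half-plane, clockwise contour ⇒ F(ω) = -2πi·ΣRes):
  Res_{z = - \frac{5 \sqrt{2}}{2} - \frac{5 \sqrt{2} i}{2}} g(z) = \frac{7 \sqrt{2} i \left(1 - i\right) e^{\frac{5 \sqrt{2} \omega \left(-1 + i\right)}{2}}}{1000}
  Res_{z = \frac{5 \sqrt{2}}{2} - \frac{5 \sqrt{2} i}{2}} g(z) = \frac{7 \sqrt{2} i \left(1 + i\right) e^{- \frac{5 \sqrt{2} \omega \left(1 + i\right)}{2}}}{1000}
  F(ω) = -2πi·ΣRes = \frac{7 \sqrt{2} \pi \left(1 - i\right) \left(e^{5 \sqrt{2} i \omega} + i\right) e^{- \frac{5 \sqrt{2} \omega \left(1 + i\right)}{2}}}{500} = \frac{7 \pi e^{- \frac{5 \sqrt{2} \omega}{2}} \sin{\left(\frac{5 \sqrt{2} \omega}{2} + \frac{\pi}{4} \right)}}{125}

Case ω < 0 (upper half-plane, counterclockwise contour ⇒ F(ω) = +2πi·ΣRes):
  Res_{z = \frac{5 \sqrt{2}}{2} + \frac{5 \sqrt{2} i}{2}} g(z) = \frac{7 \sqrt{2} i \left(-1 + i\right) e^{\frac{5 \sqrt{2} \omega \left(1 - i\right)}{2}}}{1000}
  Res_{z = - \frac{5 \sqrt{2}}{2} + \frac{5 \sqrt{2} i}{2}} g(z) = \frac{7 \sqrt{2} \left(1 - i\right) e^{\frac{5 \sqrt{2} \omega \left(1 + i\right)}{2}}}{1000}
  F(ω) = 2πi·ΣRes = - \frac{7 \sqrt{2} i \pi \left(i \left(1 - i\right) e^{\frac{5 \sqrt{2} \omega \left(1 - i\right)}{2}} - \left(1 - i\right) e^{\frac{5 \sqrt{2} \omega \left(1 + i\right)}{2}}\right)}{500} = \frac{7 \pi e^{\frac{5 \sqrt{2} \omega}{2}} \cos{\left(\frac{5 \sqrt{2} \omega}{2} + \frac{\pi}{4} \right)}}{125}

Both cases combine into a single formula in |ω|:

F(ω) = \frac{7 \pi e^{- \frac{5 \sqrt{2} \left|{\omega}\right|}{2}} \sin{\left(\frac{5 \sqrt{2} \left|{\omega}\right|}{2} + \frac{\pi}{4} \right)}}{125}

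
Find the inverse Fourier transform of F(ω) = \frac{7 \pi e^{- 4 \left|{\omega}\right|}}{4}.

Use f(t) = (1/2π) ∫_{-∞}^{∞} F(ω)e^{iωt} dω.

f(t) = \frac{7}{t^{2} + 16}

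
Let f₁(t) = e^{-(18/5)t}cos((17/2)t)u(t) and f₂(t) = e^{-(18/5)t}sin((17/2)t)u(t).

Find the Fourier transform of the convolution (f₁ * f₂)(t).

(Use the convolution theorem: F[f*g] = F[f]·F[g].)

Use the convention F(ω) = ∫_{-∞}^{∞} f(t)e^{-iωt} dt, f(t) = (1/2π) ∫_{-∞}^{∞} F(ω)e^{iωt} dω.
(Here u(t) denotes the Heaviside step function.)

F[f₁*f₂](ω) = \frac{17000 \left(5 i \omega + 18\right)}{\left(4 \left(5 i \omega + 18\right)^{2} + 7225\right)^{2}}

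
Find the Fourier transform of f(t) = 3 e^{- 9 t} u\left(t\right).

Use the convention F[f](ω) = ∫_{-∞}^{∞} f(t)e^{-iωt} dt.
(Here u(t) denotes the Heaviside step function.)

F(ω) = \frac{3}{i \omega + 9}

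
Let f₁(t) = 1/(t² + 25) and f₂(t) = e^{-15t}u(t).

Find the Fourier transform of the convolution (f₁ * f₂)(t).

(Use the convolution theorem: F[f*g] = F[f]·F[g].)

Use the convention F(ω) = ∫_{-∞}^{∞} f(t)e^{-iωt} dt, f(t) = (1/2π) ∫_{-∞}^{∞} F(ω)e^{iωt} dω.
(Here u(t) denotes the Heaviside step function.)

F[f₁*f₂](ω) = \frac{\pi e^{- 5 \left|{\omega}\right|}}{5 \left(i \omega + 15\right)}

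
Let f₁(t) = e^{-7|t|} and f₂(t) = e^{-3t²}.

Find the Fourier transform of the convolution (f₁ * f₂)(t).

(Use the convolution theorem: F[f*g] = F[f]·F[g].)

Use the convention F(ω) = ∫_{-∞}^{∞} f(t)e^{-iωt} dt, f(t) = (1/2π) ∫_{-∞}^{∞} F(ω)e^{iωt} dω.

F[f₁*f₂](ω) = \frac{14 \sqrt{3} \sqrt{\pi} e^{- \frac{\omega^{2}}{12}}}{3 \left(\omega^{2} + 49\right)}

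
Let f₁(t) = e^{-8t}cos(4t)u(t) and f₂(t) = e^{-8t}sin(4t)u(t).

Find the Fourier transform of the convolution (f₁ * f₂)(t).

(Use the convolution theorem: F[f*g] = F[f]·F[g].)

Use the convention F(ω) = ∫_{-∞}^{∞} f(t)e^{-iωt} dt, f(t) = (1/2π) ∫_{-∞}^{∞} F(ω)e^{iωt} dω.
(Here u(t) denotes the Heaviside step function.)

F[f₁*f₂](ω) = \frac{4 \left(i \omega + 8\right)}{\left(\left(i \omega + 8\right)^{2} + 16\right)^{2}}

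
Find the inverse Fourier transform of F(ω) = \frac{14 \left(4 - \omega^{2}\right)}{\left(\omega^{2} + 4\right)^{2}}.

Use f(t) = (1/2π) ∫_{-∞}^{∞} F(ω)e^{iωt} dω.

f(t) = 7 e^{- 2 \left|{t}\right|} \left|{t}\right|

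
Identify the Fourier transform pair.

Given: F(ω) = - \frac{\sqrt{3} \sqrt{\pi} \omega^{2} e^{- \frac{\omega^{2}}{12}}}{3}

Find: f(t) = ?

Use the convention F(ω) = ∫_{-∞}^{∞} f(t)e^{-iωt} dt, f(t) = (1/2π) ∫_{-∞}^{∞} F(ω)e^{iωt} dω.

f(t) = 3 \left(12 t^{2} - 2\right) e^{- 3 t^{2}}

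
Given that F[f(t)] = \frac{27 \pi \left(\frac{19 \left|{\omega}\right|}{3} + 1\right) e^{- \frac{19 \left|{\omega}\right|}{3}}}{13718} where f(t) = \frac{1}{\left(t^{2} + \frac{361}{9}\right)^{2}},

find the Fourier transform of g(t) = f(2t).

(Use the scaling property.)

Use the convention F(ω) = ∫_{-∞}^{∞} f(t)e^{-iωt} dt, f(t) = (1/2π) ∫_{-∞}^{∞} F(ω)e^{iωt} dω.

F[g](ω) = \frac{9 \pi \left(19 \left|{\omega}\right| + 6\right) e^{- \frac{19 \left|{\omega}\right|}{6}}}{54872}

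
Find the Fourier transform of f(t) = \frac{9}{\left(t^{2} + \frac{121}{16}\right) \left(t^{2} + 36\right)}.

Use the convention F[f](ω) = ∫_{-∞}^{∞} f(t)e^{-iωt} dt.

F(ω) = - \frac{24 \pi e^{- 6 \left|{\omega}\right|}}{455} + \frac{576 \pi e^{- \frac{11 \left|{\omega}\right|}{4}}}{5005}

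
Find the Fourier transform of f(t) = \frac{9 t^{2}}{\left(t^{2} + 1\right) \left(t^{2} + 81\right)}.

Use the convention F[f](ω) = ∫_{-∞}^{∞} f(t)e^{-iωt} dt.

F(ω) = \frac{9 \pi \left(9 - e^{8 \left|{\omega}\right|}\right) e^{- 9 \left|{\omega}\right|}}{80}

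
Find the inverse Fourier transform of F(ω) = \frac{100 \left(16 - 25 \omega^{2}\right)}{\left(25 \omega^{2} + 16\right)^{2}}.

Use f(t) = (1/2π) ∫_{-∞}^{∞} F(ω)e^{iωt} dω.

f(t) = 2 e^{- \frac{4 \left|{t}\right|}{5}} \left|{t}\right|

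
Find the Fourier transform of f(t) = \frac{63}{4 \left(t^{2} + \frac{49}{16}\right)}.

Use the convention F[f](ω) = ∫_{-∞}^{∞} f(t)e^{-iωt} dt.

F(ω) = 9 \pi e^{- \frac{7 \left|{\omega}\right|}{4}}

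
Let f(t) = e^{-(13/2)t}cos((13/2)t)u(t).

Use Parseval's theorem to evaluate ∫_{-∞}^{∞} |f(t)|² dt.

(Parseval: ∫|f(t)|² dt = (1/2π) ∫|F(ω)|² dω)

∫|f(t)|² dt = \frac{3}{52}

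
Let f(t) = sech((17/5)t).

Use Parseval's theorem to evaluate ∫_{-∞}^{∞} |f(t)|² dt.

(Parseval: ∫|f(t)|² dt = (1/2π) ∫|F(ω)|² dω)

∫|f(t)|² dt = \frac{10}{17}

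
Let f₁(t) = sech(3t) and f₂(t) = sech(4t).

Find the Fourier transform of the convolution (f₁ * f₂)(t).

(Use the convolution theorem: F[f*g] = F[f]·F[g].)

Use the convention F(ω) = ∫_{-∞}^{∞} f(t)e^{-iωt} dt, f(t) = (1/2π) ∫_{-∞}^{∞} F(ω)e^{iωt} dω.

F[f₁*f₂](ω) = \frac{\pi^{2}}{12 \cosh{\left(\frac{\pi \omega}{8} \right)} \cosh{\left(\frac{\pi \omega}{6} \right)}}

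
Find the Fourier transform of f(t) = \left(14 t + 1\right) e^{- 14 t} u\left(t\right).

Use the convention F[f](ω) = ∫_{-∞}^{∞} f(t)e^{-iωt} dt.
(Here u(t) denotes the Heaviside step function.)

F(ω) = \frac{- i \omega - 28}{\omega^{2} - 28 i \omega - 196}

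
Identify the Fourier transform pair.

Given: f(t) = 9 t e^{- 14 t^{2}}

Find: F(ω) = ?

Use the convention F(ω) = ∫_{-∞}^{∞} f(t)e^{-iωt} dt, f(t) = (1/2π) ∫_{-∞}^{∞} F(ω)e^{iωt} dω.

F(ω) = - \frac{9 \sqrt{14} i \sqrt{\pi} \omega e^{- \frac{\omega^{2}}{56}}}{392}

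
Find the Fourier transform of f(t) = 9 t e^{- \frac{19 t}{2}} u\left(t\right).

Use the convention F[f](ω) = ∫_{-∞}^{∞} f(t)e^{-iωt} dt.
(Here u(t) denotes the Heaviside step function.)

F(ω) = \frac{36}{\left(2 i \omega + 19\right)^{2}}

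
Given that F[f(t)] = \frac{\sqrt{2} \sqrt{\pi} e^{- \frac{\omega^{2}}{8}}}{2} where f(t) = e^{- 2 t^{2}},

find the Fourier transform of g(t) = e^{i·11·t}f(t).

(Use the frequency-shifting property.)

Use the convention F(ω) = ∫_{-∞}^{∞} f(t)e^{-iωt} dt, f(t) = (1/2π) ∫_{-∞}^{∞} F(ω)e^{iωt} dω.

F[g](ω) = \frac{\sqrt{2} \sqrt{\pi} e^{- \frac{\left(\omega - 11\right)^{2}}{8}}}{2}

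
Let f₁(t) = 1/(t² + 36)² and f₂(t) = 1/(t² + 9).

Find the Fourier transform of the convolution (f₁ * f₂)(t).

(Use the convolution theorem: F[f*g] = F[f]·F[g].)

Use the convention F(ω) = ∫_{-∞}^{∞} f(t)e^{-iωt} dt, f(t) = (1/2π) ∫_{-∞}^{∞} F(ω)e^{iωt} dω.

F[f₁*f₂](ω) = \frac{\pi^{2} \left(6 \left|{\omega}\right| + 1\right) e^{- 9 \left|{\omega}\right|}}{1296}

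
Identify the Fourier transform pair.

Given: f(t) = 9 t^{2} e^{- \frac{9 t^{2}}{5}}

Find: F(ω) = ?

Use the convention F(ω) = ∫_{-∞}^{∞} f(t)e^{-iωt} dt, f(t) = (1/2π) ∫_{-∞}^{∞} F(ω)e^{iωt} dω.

F(ω) = \frac{5 \sqrt{5} \sqrt{\pi} \left(18 - 5 \omega^{2}\right) e^{- \frac{5 \omega^{2}}{36}}}{108}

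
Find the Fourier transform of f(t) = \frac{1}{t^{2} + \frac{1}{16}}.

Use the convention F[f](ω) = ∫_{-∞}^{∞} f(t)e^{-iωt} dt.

F(ω) = 4 \pi e^{- \frac{\left|{\omega}\right|}{4}}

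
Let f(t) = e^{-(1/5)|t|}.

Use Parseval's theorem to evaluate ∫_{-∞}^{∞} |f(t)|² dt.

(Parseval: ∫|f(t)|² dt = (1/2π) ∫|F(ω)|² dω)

∫|f(t)|² dt = 5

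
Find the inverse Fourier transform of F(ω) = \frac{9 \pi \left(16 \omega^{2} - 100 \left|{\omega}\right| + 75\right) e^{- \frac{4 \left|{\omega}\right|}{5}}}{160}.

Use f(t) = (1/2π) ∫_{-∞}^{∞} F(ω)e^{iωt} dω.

f(t) = \frac{9 t^{4}}{\left(t^{2} + \frac{16}{25}\right)^{3}}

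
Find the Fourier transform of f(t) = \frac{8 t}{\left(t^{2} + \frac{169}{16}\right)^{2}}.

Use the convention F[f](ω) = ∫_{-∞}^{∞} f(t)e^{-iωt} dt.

F(ω) = - \frac{16 i \pi \omega e^{- \frac{13 \left|{\omega}\right|}{4}}}{13}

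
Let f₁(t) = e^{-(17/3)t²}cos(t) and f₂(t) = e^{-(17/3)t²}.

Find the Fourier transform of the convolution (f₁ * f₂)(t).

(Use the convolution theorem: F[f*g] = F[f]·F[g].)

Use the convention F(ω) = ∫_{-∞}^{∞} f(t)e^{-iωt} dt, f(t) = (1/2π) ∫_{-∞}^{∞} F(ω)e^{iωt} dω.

F[f₁*f₂](ω) = \frac{3 \pi \left(e^{\frac{3 \omega}{17}} + 1\right) e^{- \frac{3 \omega^{2}}{34} - \frac{3 \omega}{34} - \frac{3}{68}}}{34}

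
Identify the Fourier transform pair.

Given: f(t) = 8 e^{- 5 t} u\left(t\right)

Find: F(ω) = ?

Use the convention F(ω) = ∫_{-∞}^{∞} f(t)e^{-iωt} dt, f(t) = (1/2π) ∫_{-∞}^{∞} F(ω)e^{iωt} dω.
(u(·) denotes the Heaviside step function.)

F(ω) = \frac{8}{i \omega + 5}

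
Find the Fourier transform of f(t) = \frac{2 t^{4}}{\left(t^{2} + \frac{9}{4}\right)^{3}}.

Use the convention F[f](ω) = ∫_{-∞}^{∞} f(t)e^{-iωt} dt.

F(ω) = \frac{\pi \left(3 \omega^{2} - 10 \left|{\omega}\right| + 4\right) e^{- \frac{3 \left|{\omega}\right|}{2}}}{8}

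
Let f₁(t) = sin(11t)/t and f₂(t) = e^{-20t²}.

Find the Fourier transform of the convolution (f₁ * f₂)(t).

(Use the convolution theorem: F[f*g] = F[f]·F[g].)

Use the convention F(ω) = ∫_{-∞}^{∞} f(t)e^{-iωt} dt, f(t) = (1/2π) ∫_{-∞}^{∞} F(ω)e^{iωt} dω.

F[f₁*f₂](ω) = \begin{cases} \frac{\sqrt{5} \pi^{\frac{3}{2}} e^{- \frac{\omega^{2}}{80}}}{10} & \text{for}\: \omega > -11 \wedge \omega < 11 \\0 & \text{otherwise} \end{cases}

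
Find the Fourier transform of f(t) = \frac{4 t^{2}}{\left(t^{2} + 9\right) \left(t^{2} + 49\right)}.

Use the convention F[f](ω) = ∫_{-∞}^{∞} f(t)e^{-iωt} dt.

F(ω) = \frac{\pi \left(7 - 3 e^{4 \left|{\omega}\right|}\right) e^{- 7 \left|{\omega}\right|}}{10}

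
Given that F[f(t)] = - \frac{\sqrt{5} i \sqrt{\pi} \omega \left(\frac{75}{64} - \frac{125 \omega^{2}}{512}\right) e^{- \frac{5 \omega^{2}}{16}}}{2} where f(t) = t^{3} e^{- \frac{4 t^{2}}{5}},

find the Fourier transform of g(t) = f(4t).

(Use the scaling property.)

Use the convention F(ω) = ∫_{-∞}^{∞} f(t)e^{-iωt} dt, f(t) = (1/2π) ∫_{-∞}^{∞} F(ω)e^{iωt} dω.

F[g](ω) = \frac{25 \sqrt{5} i \sqrt{\pi} \omega \left(5 \omega^{2} - 384\right) e^{- \frac{5 \omega^{2}}{256}}}{262144}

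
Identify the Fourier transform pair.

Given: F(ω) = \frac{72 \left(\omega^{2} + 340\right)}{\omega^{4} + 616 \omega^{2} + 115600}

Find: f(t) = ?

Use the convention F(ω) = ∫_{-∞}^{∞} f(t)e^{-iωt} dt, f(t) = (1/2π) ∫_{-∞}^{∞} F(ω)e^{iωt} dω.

f(t) = 2 e^{- 18 \left|{t}\right|} \cos{\left(4 t \right)}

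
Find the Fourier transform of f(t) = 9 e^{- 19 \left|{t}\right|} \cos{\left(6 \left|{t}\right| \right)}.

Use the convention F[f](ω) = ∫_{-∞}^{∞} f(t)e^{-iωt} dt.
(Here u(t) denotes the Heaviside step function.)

F(ω) = \frac{342 \left(\omega^{2} + 397\right)}{\omega^{4} + 650 \omega^{2} + 157609}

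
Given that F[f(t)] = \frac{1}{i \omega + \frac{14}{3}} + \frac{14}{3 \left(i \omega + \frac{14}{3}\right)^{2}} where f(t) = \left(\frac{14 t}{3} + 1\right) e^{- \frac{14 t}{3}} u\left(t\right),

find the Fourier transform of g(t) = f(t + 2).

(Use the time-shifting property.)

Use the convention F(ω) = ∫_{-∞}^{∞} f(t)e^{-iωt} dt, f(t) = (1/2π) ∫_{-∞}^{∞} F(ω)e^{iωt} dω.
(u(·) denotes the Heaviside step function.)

F[g](ω) = \frac{\left(- 9 i \omega - 84\right) e^{2 i \omega}}{9 \omega^{2} - 84 i \omega - 196}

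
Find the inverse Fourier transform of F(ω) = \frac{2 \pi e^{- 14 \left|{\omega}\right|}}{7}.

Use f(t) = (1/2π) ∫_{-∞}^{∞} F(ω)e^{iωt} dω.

f(t) = \frac{4}{t^{2} + 196}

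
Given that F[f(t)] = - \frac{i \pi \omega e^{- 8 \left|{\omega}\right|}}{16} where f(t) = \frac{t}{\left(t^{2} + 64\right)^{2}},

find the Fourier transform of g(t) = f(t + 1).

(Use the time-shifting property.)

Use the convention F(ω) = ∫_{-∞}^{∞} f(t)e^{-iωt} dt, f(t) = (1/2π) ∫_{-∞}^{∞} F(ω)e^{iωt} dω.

F[g](ω) = - \frac{i \pi \omega e^{i \omega - 8 \left|{\omega}\right|}}{16}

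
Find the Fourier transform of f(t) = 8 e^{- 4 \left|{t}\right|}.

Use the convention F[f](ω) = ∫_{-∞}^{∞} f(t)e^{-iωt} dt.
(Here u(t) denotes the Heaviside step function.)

F(ω) = \frac{64}{\omega^{2} + 16}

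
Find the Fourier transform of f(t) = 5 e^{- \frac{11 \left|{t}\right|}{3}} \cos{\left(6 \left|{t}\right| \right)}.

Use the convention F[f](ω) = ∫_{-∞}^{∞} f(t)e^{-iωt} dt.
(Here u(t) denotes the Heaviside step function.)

F(ω) = \frac{330 \left(9 \omega^{2} + 445\right)}{81 \omega^{4} - 3654 \omega^{2} + 198025}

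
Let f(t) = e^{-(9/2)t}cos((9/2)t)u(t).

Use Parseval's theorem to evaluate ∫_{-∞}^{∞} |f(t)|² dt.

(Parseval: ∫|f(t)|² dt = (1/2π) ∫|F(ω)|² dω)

∫|f(t)|² dt = \frac{1}{12}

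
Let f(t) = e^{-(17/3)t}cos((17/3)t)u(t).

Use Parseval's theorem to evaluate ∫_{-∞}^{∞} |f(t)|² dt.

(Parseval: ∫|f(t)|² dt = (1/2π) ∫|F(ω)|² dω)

∫|f(t)|² dt = \frac{9}{136}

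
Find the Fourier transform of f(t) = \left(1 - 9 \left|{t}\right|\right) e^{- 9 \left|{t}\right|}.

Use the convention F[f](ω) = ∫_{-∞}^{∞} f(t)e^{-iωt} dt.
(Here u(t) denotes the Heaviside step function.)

F(ω) = \frac{36 \omega^{2}}{\left(\omega^{2} + 81\right)^{2}}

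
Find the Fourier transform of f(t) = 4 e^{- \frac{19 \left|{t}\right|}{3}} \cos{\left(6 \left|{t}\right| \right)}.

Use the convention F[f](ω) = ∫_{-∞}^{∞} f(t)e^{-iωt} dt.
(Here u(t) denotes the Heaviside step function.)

F(ω) = \frac{456 \left(9 \omega^{2} + 685\right)}{81 \omega^{4} + 666 \omega^{2} + 469225}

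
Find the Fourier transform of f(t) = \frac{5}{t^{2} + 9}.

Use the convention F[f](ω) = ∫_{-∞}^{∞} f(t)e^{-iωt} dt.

F(ω) = \frac{5 \pi e^{- 3 \left|{\omega}\right|}}{3}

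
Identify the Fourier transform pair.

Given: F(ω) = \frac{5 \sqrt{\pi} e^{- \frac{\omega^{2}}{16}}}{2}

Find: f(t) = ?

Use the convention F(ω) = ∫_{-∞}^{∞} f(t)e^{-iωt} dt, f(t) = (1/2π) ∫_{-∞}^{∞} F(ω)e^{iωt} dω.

f(t) = 5 e^{- 4 t^{2}}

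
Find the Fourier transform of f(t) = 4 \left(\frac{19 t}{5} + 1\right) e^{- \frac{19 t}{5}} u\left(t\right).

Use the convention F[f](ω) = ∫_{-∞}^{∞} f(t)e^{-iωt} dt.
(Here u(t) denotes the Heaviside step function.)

F(ω) = \frac{20 \left(- 5 i \omega - 38\right)}{25 \omega^{2} - 190 i \omega - 361}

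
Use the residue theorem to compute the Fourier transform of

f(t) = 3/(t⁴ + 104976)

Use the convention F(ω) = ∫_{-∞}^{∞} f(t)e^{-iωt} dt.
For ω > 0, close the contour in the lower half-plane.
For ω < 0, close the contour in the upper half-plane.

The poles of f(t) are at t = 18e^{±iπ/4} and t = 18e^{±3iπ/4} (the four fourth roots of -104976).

Let g(z) = f(z)e^{-iωz}; for large |z| the factor e^{-iωz} decays in the lower half-plane when ω > 0 and in the upper half-plane when ω < 0.

Case ω > 0 (lower half-plane, clockwise contour ⇒ F(ω) = -2πi·ΣRes):
  Res_{z = - 9 \sqrt{2} - 9 \sqrt{2} i} g(z) = \frac{\sqrt{2} i \left(1 - i\right) e^{9 \sqrt{2} \omega \left(-1 + i\right)}}{15552}
  Res_{z = 9 \sqrt{2} - 9 \sqrt{2} i} g(z) = \frac{\sqrt{2} i \left(1 + i\right) e^{- 9 \sqrt{2} \omega \left(1 + i\right)}}{15552}
  F(ω) = -2πi·ΣRes = \frac{\sqrt{2} \pi \left(1 - i\right) \left(e^{18 \sqrt{2} i \omega} + i\right) e^{- 9 \sqrt{2} \omega \left(1 + i\right)}}{7776} = \frac{\pi e^{- 9 \sqrt{2} \omega} \sin{\left(9 \sqrt{2} \omega + \frac{\pi}{4} \right)}}{1944}

Case ω < 0 (upper half-plane, counterclockwise contour ⇒ F(ω) = +2πi·ΣRes):
  Res_{z = 9 \sqrt{2} + 9 \sqrt{2} i} g(z) = \frac{\sqrt{2} i \left(-1 + i\right) e^{9 \sqrt{2} \omega \left(1 - i\right)}}{15552}
  Res_{z = - 9 \sqrt{2} + 9 \sqrt{2} i} g(z) = \frac{\sqrt{2} \left(1 - i\right) e^{9 \sqrt{2} \omega \left(1 + i\right)}}{15552}
  F(ω) = 2πi·ΣRes = - \frac{\sqrt{2} i \pi \left(i \left(1 - i\right) e^{9 \sqrt{2} \omega \left(1 - i\right)} - \left(1 - i\right) e^{9 \sqrt{2} \omega \left(1 + i\right)}\right)}{7776} = \frac{\pi e^{9 \sqrt{2} \omega} \cos{\left(9 \sqrt{2} \omega + \frac{\pi}{4} \right)}}{1944}

Both cases combine into a single formula in |ω|:

F(ω) = \frac{\pi e^{- 9 \sqrt{2} \left|{\omega}\right|} \sin{\left(9 \sqrt{2} \left|{\omega}\right| + \frac{\pi}{4} \right)}}{1944}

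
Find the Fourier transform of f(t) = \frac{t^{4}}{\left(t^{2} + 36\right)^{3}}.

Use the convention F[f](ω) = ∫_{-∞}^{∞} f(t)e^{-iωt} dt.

F(ω) = \frac{\pi \left(12 \omega^{2} - 10 \left|{\omega}\right| + 1\right) e^{- 6 \left|{\omega}\right|}}{16}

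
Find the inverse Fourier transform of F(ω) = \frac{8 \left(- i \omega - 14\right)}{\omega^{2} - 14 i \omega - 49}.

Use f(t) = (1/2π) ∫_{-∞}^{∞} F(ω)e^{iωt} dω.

f(t) = 8 \left(7 t + 1\right) e^{- 7 t} u\left(t\right)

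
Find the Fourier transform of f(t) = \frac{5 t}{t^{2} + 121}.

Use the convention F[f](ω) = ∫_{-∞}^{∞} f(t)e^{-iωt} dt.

F(ω) = - 5 i \pi e^{- 11 \left|{\omega}\right|} \operatorname{sign}{\left(\omega \right)}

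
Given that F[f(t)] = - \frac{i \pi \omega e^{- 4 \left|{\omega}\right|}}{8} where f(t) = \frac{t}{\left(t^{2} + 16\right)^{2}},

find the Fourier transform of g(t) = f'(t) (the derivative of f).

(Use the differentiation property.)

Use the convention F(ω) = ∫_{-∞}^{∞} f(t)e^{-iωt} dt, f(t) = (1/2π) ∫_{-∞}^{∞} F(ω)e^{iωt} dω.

F[g](ω) = \frac{\pi \omega^{2} e^{- 4 \left|{\omega}\right|}}{8}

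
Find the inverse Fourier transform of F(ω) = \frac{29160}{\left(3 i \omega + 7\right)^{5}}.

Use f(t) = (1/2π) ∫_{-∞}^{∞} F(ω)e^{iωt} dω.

f(t) = 5 t^{4} e^{- \frac{7 t}{3}} u\left(t\right)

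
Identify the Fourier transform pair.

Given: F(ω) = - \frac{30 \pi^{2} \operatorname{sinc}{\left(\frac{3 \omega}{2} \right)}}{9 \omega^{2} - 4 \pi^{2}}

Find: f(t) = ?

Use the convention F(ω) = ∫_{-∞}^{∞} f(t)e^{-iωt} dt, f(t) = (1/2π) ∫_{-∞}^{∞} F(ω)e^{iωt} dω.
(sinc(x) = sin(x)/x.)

f(t) = 5 \left(\begin{cases} \frac{\cos{\left(\frac{2 \pi t}{3} \right)}}{2} + \frac{1}{2} & \text{for}\: \left|{t}\right| < \frac{3}{2} \\0 & \text{otherwise} \end{cases}\right)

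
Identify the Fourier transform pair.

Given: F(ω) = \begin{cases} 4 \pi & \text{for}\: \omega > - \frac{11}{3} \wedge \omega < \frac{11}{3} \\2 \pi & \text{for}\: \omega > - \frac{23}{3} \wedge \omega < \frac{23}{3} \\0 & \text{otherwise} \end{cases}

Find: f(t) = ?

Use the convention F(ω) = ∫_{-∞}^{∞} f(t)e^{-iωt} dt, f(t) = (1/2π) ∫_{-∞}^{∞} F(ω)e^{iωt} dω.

f(t) = \frac{4 \sin{\left(\frac{17 t}{3} \right)} \cos{\left(2 t \right)}}{t}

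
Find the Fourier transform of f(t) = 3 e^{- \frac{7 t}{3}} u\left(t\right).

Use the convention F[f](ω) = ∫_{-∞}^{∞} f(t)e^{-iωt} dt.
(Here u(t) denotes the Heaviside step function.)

F(ω) = \frac{9}{3 i \omega + 7}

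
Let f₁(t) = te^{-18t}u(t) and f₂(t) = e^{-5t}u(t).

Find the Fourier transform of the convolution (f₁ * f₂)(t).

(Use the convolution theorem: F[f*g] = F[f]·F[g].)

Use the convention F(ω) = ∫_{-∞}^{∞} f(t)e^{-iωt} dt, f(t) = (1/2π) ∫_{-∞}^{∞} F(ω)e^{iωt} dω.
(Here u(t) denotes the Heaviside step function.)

F[f₁*f₂](ω) = \frac{1}{\left(i \omega + 5\right) \left(i \omega + 18\right)^{2}}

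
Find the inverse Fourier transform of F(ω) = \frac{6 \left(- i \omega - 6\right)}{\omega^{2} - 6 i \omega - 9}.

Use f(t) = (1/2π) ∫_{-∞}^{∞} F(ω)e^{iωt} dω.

f(t) = 6 \left(3 t + 1\right) e^{- 3 t} u\left(t\right)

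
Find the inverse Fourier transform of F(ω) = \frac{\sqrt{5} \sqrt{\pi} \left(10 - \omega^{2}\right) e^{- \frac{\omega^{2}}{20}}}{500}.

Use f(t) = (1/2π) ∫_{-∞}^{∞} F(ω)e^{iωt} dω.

f(t) = t^{2} e^{- 5 t^{2}}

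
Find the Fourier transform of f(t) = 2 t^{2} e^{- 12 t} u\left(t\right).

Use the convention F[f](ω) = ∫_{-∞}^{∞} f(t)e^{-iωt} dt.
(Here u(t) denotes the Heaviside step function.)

F(ω) = \frac{4}{\left(i \omega + 12\right)^{3}}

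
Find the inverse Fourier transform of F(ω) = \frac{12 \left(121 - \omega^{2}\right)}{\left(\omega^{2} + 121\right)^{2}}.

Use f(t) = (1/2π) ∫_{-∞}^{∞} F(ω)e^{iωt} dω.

f(t) = 6 e^{- 11 \left|{t}\right|} \left|{t}\right|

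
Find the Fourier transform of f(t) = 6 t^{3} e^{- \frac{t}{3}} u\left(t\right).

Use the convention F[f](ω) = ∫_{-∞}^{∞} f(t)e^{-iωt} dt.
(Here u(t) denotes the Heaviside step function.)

F(ω) = \frac{2916}{\left(3 i \omega + 1\right)^{4}}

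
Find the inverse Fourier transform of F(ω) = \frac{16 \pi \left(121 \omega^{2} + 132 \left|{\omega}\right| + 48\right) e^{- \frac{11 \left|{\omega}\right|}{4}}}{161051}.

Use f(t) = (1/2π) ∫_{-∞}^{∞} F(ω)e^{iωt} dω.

f(t) = \frac{2}{\left(t^{2} + \frac{121}{16}\right)^{3}}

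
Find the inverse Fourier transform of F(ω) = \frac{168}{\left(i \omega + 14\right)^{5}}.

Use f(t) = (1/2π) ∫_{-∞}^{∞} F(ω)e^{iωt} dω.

f(t) = 7 t^{4} e^{- 14 t} u\left(t\right)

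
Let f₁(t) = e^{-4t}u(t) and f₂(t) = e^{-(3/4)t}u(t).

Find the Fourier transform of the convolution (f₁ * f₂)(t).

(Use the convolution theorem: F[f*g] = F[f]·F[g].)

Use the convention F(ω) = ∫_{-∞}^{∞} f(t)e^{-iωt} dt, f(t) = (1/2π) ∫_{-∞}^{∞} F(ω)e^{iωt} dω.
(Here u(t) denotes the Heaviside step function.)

F[f₁*f₂](ω) = \frac{4}{\left(i \omega + 4\right) \left(4 i \omega + 3\right)}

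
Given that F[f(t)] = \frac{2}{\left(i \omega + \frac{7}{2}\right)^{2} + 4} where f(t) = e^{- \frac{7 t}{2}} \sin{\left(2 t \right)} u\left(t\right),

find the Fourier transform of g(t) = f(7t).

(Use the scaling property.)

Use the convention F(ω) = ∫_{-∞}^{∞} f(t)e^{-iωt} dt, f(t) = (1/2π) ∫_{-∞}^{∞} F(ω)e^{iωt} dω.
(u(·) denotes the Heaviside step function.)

F[g](ω) = \frac{56}{\left(2 i \omega + 49\right)^{2} + 784}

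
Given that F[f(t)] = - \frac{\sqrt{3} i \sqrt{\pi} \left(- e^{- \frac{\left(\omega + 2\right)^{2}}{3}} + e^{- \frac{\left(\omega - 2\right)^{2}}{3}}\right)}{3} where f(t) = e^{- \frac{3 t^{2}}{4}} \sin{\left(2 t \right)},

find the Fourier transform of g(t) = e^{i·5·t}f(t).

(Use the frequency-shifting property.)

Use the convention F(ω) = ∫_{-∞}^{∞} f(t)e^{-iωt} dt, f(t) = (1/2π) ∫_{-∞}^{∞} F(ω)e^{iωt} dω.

F[g](ω) = \frac{\sqrt{3} i \sqrt{\pi} \left(e^{2 \omega + \frac{49}{3}} - e^{\frac{14 \omega}{3} + 3}\right) e^{- \frac{\omega^{2}}{3} - \frac{58}{3}}}{3}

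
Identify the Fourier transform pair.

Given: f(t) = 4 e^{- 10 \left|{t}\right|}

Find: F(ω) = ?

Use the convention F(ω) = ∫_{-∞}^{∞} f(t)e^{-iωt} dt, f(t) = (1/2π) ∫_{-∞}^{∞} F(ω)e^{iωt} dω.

F(ω) = \frac{80}{\omega^{2} + 100}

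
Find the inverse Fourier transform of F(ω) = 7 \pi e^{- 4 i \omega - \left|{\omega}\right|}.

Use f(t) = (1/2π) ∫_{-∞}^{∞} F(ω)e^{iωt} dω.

f(t) = \frac{7}{\left(t - 4\right)^{2} + 1}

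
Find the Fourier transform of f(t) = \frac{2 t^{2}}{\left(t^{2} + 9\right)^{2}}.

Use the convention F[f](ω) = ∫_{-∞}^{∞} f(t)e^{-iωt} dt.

F(ω) = \frac{\pi \left(1 - 3 \left|{\omega}\right|\right) e^{- 3 \left|{\omega}\right|}}{3}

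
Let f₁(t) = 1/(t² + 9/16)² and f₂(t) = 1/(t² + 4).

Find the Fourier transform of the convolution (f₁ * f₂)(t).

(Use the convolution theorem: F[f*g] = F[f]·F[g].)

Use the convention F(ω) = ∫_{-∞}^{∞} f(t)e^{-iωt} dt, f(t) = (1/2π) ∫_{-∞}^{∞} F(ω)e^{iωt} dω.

F[f₁*f₂](ω) = \frac{4 \pi^{2} \left(3 \left|{\omega}\right| + 4\right) e^{- \frac{11 \left|{\omega}\right|}{4}}}{27}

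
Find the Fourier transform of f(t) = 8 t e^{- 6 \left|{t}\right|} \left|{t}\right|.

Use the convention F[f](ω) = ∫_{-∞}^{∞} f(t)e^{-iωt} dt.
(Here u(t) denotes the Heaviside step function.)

F(ω) = \frac{32 i \omega \left(\omega^{2} - 108\right)}{\left(\omega^{2} + 36\right)^{3}}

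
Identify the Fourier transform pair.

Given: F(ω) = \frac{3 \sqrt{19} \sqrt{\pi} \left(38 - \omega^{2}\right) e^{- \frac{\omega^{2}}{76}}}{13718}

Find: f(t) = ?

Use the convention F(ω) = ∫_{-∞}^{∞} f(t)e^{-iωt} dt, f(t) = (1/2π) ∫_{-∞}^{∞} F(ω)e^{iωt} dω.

f(t) = 6 t^{2} e^{- 19 t^{2}}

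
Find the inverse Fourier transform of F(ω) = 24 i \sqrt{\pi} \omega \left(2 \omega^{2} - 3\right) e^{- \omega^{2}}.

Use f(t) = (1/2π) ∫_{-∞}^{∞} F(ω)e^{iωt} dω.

f(t) = 3 t^{3} e^{- \frac{t^{2}}{4}}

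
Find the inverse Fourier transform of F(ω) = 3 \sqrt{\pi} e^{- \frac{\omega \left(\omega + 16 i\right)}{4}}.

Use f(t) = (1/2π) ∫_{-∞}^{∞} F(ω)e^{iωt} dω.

f(t) = 3 e^{- \left(t - 4\right)^{2}}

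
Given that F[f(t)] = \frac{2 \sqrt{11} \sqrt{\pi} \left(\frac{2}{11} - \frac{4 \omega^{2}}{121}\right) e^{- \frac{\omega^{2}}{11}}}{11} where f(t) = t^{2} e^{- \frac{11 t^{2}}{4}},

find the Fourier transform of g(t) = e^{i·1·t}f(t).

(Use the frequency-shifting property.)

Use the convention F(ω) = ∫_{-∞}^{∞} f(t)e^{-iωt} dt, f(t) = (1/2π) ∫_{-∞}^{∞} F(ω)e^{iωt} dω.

F[g](ω) = \frac{4 \sqrt{11} \sqrt{\pi} \left(11 - 2 \left(\omega - 1\right)^{2}\right) e^{- \frac{\left(\omega - 1\right)^{2}}{11}}}{1331}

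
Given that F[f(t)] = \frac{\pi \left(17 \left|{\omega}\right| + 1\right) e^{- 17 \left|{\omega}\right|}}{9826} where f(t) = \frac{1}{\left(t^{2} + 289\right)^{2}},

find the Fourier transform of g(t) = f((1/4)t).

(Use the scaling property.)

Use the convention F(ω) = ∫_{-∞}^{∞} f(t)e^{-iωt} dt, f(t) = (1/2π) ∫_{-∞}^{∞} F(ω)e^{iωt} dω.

F[g](ω) = \frac{2 \pi \left(68 \left|{\omega}\right| + 1\right) e^{- 68 \left|{\omega}\right|}}{4913}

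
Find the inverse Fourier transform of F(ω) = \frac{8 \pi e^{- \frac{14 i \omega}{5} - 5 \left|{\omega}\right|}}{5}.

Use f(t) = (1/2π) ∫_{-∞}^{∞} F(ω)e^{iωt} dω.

f(t) = \frac{8}{\left(t - \frac{14}{5}\right)^{2} + 25}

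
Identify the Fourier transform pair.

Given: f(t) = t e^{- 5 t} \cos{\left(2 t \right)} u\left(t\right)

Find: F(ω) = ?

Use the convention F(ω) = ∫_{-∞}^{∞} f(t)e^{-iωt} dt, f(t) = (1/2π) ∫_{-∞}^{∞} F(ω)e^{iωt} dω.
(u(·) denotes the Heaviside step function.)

F(ω) = \frac{\left(i \omega + 5\right)^{2} - 4}{\left(\left(i \omega + 5\right)^{2} + 4\right)^{2}}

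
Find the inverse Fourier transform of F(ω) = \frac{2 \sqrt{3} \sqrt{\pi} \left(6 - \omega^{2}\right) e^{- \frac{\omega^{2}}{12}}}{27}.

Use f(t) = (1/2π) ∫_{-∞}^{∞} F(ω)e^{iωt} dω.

f(t) = 8 t^{2} e^{- 3 t^{2}}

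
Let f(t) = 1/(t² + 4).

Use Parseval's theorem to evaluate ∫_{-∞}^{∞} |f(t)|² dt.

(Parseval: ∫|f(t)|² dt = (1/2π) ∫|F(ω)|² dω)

∫|f(t)|² dt = \frac{\pi}{16}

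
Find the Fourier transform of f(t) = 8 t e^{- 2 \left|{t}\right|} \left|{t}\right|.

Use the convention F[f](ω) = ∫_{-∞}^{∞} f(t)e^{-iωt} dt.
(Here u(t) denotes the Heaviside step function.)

F(ω) = \frac{32 i \omega \left(\omega^{2} - 12\right)}{\left(\omega^{2} + 4\right)^{3}}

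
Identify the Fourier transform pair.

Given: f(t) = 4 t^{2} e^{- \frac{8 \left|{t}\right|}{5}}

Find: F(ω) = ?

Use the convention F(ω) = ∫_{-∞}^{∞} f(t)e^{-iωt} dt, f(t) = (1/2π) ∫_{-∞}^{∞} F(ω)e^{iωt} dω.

F(ω) = \frac{16000 \left(64 - 75 \omega^{2}\right)}{\left(25 \omega^{2} + 64\right)^{3}}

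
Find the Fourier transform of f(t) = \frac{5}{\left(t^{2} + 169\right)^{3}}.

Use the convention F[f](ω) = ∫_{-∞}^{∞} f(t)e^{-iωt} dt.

F(ω) = \frac{5 \pi \left(169 \omega^{2} + 39 \left|{\omega}\right| + 3\right) e^{- 13 \left|{\omega}\right|}}{2970344}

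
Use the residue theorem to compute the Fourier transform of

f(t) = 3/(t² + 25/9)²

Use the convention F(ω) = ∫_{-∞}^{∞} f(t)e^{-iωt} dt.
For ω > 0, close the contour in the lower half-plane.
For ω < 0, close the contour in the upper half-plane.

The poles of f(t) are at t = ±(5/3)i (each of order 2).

Let g(z) = f(z)e^{-iωz}; for large |z| the factor e^{-iωz} decays in the lower half-plane when ω > 0 and in the upper half-plane when ω < 0.

Case ω > 0 (lower half-plane, clockwise contour ⇒ F(ω) = -2πi·ΣRes):
  Res_{z = - \frac{5 i}{3}} g(z) = \frac{27 i \left(5 \omega + 3\right) e^{- \frac{5 \omega}{3}}}{500} (pole of order 2)
  F(ω) = -2πi·ΣRes = \frac{27 \pi \left(5 \omega + 3\right) e^{- \frac{5 \omega}{3}}}{250}

Case ω < 0 (upper half-plane, counterclockwise contour ⇒ F(ω) = +2πi·ΣRes):
  Res_{z = \frac{5 i}{3}} g(z) = \frac{27 i \left(5 \omega - 3\right) e^{\frac{5 \omega}{3}}}{500} (pole of order 2)
  F(ω) = 2πi·ΣRes = \frac{27 \pi \left(3 - 5 \omega\right) e^{\frac{5 \omega}{3}}}{250}

Both cases combine into a single formula in |ω|:

F(ω) = \frac{27 \pi \left(5 \left|{\omega}\right| + 3\right) e^{- \frac{5 \left|{\omega}\right|}{3}}}{250}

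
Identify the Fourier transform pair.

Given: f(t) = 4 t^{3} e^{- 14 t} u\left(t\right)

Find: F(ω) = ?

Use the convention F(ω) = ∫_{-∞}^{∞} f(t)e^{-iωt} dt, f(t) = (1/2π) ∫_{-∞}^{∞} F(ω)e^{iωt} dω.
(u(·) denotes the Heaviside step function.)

F(ω) = \frac{24}{\left(i \omega + 14\right)^{4}}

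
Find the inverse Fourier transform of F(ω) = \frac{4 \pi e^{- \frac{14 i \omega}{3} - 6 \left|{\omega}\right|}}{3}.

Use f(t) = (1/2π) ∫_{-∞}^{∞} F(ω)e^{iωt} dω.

f(t) = \frac{8}{\left(t - \frac{14}{3}\right)^{2} + 36}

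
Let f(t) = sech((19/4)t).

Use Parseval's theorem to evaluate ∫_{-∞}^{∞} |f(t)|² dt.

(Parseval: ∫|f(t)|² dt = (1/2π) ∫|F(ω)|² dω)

∫|f(t)|² dt = \frac{8}{19}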